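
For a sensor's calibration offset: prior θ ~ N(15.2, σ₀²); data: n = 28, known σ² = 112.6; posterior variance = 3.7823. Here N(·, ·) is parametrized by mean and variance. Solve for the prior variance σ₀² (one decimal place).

Posterior precision equals prior precision plus data precision: 1/σ_n² = 1/σ₀² + n/σ².
So 1/σ₀² = 1/3.7823 − 28/112.6 = 0.264389 − 0.248668 = 0.015721.
Hence σ₀² = 1/0.015721 ≈ 63.6.

σ₀² = 63.6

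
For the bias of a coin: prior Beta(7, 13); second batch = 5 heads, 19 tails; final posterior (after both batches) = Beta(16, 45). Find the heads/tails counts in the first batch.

4 heads and 13 tails

Because Beta–binomial updating is additive in the counts, the combined data contributed (α_post−α_prior, β_post−β_prior) successes and failures.
Total across both batches: 16−7=9 heads, 45−13=32 tails.
Subtract the second batch: 9−5=4 heads and 32−19=13 tails.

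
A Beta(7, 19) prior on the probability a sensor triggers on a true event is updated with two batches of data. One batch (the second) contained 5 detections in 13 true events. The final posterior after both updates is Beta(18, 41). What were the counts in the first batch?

6 detections and 14 misses

Sequential conjugate updates are equivalent to a single update on the pooled data, so total successes = posterior α − prior α and total failures = posterior β − prior β.
Total across both batches: 18−7=11 detections, 41−19=22 misses.
Subtract the second batch: 11−5=6 detections and 22−8=14 misses.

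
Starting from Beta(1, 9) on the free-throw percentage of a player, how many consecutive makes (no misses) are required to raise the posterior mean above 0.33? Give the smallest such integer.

k = 4

After k makes and 0 misses the posterior is Beta(1+k, 9), with mean (1+k)/(1+9+k).
Set (1+k)/(10+k) > 0.33 and solve: k > (0.33·10 − 1)/(1 − 0.33) = 3.433.
The smallest integer exceeding 3.433 is 4, and checking k=4: (5)/(14) = 0.3571 > 0.33.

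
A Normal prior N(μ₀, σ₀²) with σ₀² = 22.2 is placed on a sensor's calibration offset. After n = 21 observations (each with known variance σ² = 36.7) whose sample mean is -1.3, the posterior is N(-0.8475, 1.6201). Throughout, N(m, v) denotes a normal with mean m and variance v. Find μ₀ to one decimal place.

μ₀ = 4.9

The posterior mean is a precision-weighted average: μ_n = (τ₀μ₀ + τ_data·x̄)/(τ₀+τ_data), with τ₀=1/σ₀² and τ_data=n/σ².
Here τ₀ = 1/22.2 = 0.045045 and τ_data = 21/36.7 = 0.572207, so τ_n = 0.617252.
Rearranging for μ₀: μ₀ = (μ_n·τ_n − τ_data·x̄)/τ₀ = (-0.8475·0.617252 − 0.572207·-1.3) / 0.045045 = 0.220748/0.045045 ≈ 4.9.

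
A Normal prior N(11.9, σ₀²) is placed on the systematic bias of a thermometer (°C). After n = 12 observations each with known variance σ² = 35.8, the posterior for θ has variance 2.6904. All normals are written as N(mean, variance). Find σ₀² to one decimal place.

σ₀² = 27.4

For the Normal–Normal model with known σ², precisions add: τ_n = τ₀ + n/σ².
So 1/σ₀² = 1/2.6904 − 12/35.8 = 0.371692 − 0.335196 = 0.036496.
Hence σ₀² = 1/0.036496 ≈ 27.4.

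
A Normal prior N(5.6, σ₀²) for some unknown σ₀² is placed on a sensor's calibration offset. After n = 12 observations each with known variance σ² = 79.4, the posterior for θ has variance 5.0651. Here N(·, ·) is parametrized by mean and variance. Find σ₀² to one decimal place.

For the Normal–Normal model with known σ², precisions add: τ_n = τ₀ + n/σ².
So 1/σ₀² = 1/5.0651 − 12/79.4 = 0.197429 − 0.151134 = 0.046295.
Hence σ₀² = 1/0.046295 ≈ 21.6.

σ₀² = 21.6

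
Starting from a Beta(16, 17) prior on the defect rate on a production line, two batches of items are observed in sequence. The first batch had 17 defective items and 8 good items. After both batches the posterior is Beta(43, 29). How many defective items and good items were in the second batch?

Sequential conjugate updates are equivalent to a single update on the pooled data, so total successes = posterior α − prior α and total failures = posterior β − prior β.
Total across both batches: 43−16=27 defective items, 29−17=12 good items.
Subtract the first batch: 27−17=10 defective items and 12−8=4 good items.

10 defective items and 4 good items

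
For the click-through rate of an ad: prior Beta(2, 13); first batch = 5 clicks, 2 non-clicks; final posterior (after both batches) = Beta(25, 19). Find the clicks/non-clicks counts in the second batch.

Sequential conjugate updates are equivalent to a single update on the pooled data, so total successes = posterior α − prior α and total failures = posterior β − prior β.
Total across both batches: 25−2=23 clicks, 19−13=6 non-clicks.
Subtract the first batch: 23−5=18 clicks and 6−2=4 non-clicks.

18 clicks and 4 non-clicks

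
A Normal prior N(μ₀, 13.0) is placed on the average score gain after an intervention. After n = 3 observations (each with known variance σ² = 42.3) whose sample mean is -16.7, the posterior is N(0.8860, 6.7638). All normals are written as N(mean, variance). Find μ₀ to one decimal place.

With known observation variance, the Normal–Normal posterior has precision τ_n = τ₀ + n/σ² and mean μ_n = (τ₀μ₀ + (n/σ²)x̄)/τ_n.
Here τ₀ = 1/13.0 = 0.076923 and τ_data = 3/42.3 = 0.070922, so τ_n = 0.147845.
Rearranging for μ₀: μ₀ = (μ_n·τ_n − τ_data·x̄)/τ₀ = (0.8860·0.147845 − 0.070922·-16.7) / 0.076923 = 1.315388/0.076923 ≈ 17.1.

μ₀ = 17.1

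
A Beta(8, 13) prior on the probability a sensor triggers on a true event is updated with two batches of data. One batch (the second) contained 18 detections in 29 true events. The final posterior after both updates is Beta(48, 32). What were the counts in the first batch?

22 detections and 8 misses

Sequential conjugate updates are equivalent to a single update on the pooled data, so total successes = posterior α − prior α and total failures = posterior β − prior β.
Total across both batches: 48−8=40 detections, 32−13=19 misses.
Subtract the second batch: 40−18=22 detections and 19−11=8 misses.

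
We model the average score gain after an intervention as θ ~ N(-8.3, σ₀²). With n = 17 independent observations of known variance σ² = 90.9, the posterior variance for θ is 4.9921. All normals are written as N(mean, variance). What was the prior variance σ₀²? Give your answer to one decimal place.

For the Normal–Normal model with known σ², precisions add: τ_n = τ₀ + n/σ².
So 1/σ₀² = 1/4.9921 − 17/90.9 = 0.200317 − 0.187019 = 0.013298.
Hence σ₀² = 1/0.013298 ≈ 75.2.

σ₀² = 75.2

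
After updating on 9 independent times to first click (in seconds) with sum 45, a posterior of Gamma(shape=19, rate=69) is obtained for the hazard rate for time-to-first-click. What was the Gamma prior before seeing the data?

Gamma–exponential conjugacy: posterior shape = α + n, posterior rate = β + Σtᵢ.
So α = 19 − 9 = 10 and β = 69 − 45 = 24.

Gamma(shape=10, rate=24)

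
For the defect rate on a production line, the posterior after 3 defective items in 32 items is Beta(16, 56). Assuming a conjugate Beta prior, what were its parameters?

Beta is conjugate to the binomial likelihood: posterior = Beta(a+s, b+f).
So a = 16 − 3 = 13 and b = 56 − 29 = 27.

Beta(13, 27)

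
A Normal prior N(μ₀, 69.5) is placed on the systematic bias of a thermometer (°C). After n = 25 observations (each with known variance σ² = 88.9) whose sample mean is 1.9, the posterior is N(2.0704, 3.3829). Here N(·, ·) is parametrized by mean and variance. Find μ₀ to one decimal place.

μ₀ = 5.4

With known observation variance, the Normal–Normal posterior has precision τ_n = τ₀ + n/σ² and mean μ_n = (τ₀μ₀ + (n/σ²)x̄)/τ_n.
Here τ₀ = 1/69.5 = 0.014388 and τ_data = 25/88.9 = 0.281215, so τ_n = 0.295603.
Rearranging for μ₀: μ₀ = (μ_n·τ_n − τ_data·x̄)/τ₀ = (2.0704·0.295603 − 0.281215·1.9) / 0.014388 = 0.077708/0.014388 ≈ 5.4.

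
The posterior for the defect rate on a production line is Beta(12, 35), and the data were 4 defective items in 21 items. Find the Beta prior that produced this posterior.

Beta(8, 18)

Beta is conjugate to the binomial likelihood: posterior = Beta(a+s, b+f).
Subtract the data counts: 12−4=8, 35−17=18.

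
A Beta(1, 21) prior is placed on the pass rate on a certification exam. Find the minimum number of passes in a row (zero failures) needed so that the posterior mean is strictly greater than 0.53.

k = 23

After k passes and 0 failures the posterior is Beta(1+k, 21), with mean (1+k)/(1+21+k).
Set (1+k)/(22+k) > 0.53 and solve: k > (0.53·22 − 1)/(1 − 0.53) = 22.681.
The smallest integer exceeding 22.681 is 23.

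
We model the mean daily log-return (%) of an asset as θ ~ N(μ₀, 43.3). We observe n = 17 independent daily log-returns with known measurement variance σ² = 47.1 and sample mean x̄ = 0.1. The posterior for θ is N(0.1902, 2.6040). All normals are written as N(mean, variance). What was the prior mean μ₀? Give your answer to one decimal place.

μ₀ = 1.6

With known observation variance, the Normal–Normal posterior has precision τ_n = τ₀ + n/σ² and mean μ_n = (τ₀μ₀ + (n/σ²)x̄)/τ_n.
Here τ₀ = 1/43.3 = 0.023095 and τ_data = 17/47.1 = 0.360934, so τ_n = 0.384029.
Rearranging for μ₀: μ₀ = (μ_n·τ_n − τ_data·x̄)/τ₀ = (0.1902·0.384029 − 0.360934·0.1) / 0.023095 = 0.036949/0.023095 ≈ 1.6.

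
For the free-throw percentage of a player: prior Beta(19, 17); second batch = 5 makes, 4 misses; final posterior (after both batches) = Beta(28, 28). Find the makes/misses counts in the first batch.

4 makes and 7 misses

Sequential conjugate updates are equivalent to a single update on the pooled data, so total successes = posterior α − prior α and total failures = posterior β − prior β.
Total across both batches: 28−19=9 makes, 28−17=11 misses.
Subtract the second batch: 9−5=4 makes and 11−4=7 misses.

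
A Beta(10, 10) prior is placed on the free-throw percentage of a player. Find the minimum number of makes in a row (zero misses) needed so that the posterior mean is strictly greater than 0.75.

k = 21

After k makes and 0 misses the posterior is Beta(10+k, 10), with mean (10+k)/(10+10+k).
Set (10+k)/(20+k) > 0.75 and solve: k > (0.75·20 − 10)/(1 − 0.75) = 20.000.
The smallest integer exceeding 20.000 is 21.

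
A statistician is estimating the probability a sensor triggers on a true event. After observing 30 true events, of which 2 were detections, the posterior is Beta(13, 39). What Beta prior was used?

Beta(11, 11)

Under Beta–binomial conjugacy the posterior parameters are (α+s, β+f).
Subtract the data counts: 13−2=11, 39−28=11.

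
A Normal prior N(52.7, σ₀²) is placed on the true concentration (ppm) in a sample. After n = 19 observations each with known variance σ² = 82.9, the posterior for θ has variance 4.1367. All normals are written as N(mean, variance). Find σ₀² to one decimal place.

σ₀² = 79.7

For the Normal–Normal model with known σ², precisions add: τ_n = τ₀ + n/σ².
So 1/σ₀² = 1/4.1367 − 19/82.9 = 0.241739 − 0.229192 = 0.012547.
Hence σ₀² = 1/0.012547 ≈ 79.7.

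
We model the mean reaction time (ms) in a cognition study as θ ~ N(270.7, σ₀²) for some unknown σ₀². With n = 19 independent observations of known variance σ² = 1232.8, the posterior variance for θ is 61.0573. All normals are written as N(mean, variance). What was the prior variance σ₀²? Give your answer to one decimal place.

σ₀² = 1035.2

Posterior precision equals prior precision plus data precision: 1/σ_n² = 1/σ₀² + n/σ².
So 1/σ₀² = 1/61.0573 − 19/1232.8 = 0.016378 − 0.015412 = 0.000966.
Hence σ₀² = 1/0.000966 ≈ 1035.2.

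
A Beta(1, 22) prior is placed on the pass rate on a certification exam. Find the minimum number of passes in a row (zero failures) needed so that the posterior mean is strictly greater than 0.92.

k = 253

After k passes and 0 failures the posterior is Beta(1+k, 22), with mean (1+k)/(1+22+k).
Set (1+k)/(23+k) > 0.92 and solve: k > (0.92·23 − 1)/(1 − 0.92) = 252.000.
The smallest integer exceeding 252.000 is 253, and checking k=253: (254)/(276) = 0.9203 > 0.92.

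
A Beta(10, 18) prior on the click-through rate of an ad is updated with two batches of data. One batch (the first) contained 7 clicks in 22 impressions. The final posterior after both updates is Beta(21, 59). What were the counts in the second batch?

4 clicks and 26 non-clicks

Sequential conjugate updates are equivalent to a single update on the pooled data, so total successes = posterior α − prior α and total failures = posterior β − prior β.
Total across both batches: 21−10=11 clicks, 59−18=41 non-clicks.
Subtract the first batch: 11−7=4 clicks and 41−15=26 non-clicks.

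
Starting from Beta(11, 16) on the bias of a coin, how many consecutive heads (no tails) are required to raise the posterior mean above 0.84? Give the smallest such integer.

k = 74

After k heads and 0 tails the posterior is Beta(11+k, 16), with mean (11+k)/(11+16+k).
Set (11+k)/(27+k) > 0.84 and solve: k > (0.84·27 − 11)/(1 − 0.84) = 73.000.
The smallest integer exceeding 73.000 is 74.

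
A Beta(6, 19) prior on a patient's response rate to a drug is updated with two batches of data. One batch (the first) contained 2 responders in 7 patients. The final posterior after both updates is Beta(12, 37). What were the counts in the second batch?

4 responders and 13 non-responders

Sequential conjugate updates are equivalent to a single update on the pooled data, so total successes = posterior α − prior α and total failures = posterior β − prior β.
Total across both batches: 12−6=6 responders, 37−19=18 non-responders.
Subtract the first batch: 6−2=4 responders and 18−5=13 non-responders.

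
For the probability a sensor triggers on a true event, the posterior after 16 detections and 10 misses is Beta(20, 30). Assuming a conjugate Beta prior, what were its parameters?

Beta is conjugate to the binomial likelihood: posterior = Beta(α+s, β+f).
So α = 20 − 16 = 4 and β = 30 − 10 = 20.

Beta(4, 20)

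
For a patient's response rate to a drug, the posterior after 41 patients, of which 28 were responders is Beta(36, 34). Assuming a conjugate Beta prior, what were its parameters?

Beta(8, 21)

Beta is conjugate to the binomial likelihood: posterior = Beta(a+s, b+f).
Subtract the data counts: 36−28=8, 34−13=21.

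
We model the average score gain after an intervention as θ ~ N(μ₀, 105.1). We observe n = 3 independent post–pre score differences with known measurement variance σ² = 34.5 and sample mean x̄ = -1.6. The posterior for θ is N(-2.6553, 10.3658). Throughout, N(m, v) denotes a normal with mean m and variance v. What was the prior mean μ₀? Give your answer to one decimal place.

With known observation variance, the Normal–Normal posterior has precision τ_n = τ₀ + n/σ² and mean μ_n = (τ₀μ₀ + (n/σ²)x̄)/τ_n.
Here τ₀ = 1/105.1 = 0.009515 and τ_data = 3/34.5 = 0.086957, so τ_n = 0.096472.
Rearranging for μ₀: μ₀ = (μ_n·τ_n − τ_data·x̄)/τ₀ = (-2.6553·0.096472 − 0.086957·-1.6) / 0.009515 = -0.117031/0.009515 ≈ -12.3.

μ₀ = -12.3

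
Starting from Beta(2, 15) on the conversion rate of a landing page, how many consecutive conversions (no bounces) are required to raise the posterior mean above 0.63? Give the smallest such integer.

After k conversions and 0 bounces the posterior is Beta(2+k, 15), with mean (2+k)/(2+15+k).
Set (2+k)/(17+k) > 0.63 and solve: k > (0.63·17 − 2)/(1 − 0.63) = 23.541.
The smallest integer exceeding 23.541 is 24.

k = 24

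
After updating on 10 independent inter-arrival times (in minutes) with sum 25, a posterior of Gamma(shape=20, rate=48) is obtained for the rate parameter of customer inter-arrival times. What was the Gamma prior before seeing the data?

Gamma–exponential conjugacy: posterior shape = α + n, posterior rate = β + Σtᵢ.
So α = 20 − 10 = 10 and β = 48 − 25 = 23.

Gamma(shape=10, rate=23)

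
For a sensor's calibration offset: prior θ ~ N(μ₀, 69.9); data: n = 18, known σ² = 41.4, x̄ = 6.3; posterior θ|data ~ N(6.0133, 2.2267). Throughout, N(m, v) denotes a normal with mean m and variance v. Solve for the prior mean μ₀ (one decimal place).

μ₀ = -2.7

The posterior mean is a precision-weighted average: μ_n = (τ₀μ₀ + τ_data·x̄)/(τ₀+τ_data), with τ₀=1/σ₀² and τ_data=n/σ².
Here τ₀ = 1/69.9 = 0.014306 and τ_data = 18/41.4 = 0.434783, so τ_n = 0.449089.
Rearranging for μ₀: μ₀ = (μ_n·τ_n − τ_data·x̄)/τ₀ = (6.0133·0.449089 − 0.434783·6.3) / 0.014306 = -0.038626/0.014306 ≈ -2.7.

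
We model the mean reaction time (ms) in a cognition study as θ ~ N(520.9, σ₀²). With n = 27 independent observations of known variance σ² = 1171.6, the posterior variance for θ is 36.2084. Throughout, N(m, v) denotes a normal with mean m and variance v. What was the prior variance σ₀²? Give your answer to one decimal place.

σ₀² = 218.7

For the Normal–Normal model with known σ², precisions add: τ_n = τ₀ + n/σ².
So 1/σ₀² = 1/36.2084 − 27/1171.6 = 0.027618 − 0.023045 = 0.004573.
Hence σ₀² = 1/0.004573 ≈ 218.7.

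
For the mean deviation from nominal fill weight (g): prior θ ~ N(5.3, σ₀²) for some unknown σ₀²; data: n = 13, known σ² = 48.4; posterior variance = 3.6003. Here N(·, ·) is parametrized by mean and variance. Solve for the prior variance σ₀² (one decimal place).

σ₀² = 109.2

For the Normal–Normal model with known σ², precisions add: τ_n = τ₀ + n/σ².
So 1/σ₀² = 1/3.6003 − 13/48.4 = 0.277755 − 0.268595 = 0.009160.
Hence σ₀² = 1/0.009160 ≈ 109.2.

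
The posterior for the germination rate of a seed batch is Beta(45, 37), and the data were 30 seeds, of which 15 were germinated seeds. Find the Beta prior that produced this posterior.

Beta(30, 22)

Beta is conjugate to the binomial likelihood: posterior = Beta(a+s, b+f).
So a = 45 − 15 = 30 and b = 37 − 15 = 22.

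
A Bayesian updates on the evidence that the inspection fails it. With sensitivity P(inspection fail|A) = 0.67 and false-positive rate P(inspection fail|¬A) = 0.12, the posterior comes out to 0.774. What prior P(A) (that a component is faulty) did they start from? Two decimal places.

P(A) = 0.38

Bayes' rule in odds form gives O(A|E) = O(A)·[P(E|A)/P(E|¬A)], hence O(A) = O(A|E)/LR.
Posterior odds = 0.774/(1−0.774) = 3.4248. LR = 0.67/0.12 = 5.5833.
Prior odds = 3.4248/5.5833 = 0.6134, so P(A) = 0.6134/(1+0.6134) ≈ 0.38.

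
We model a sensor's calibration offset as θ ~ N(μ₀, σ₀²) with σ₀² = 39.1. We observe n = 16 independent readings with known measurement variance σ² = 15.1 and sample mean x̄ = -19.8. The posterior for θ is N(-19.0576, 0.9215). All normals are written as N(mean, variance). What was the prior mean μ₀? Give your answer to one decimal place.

μ₀ = 11.7

With known observation variance, the Normal–Normal posterior has precision τ_n = τ₀ + n/σ² and mean μ_n = (τ₀μ₀ + (n/σ²)x̄)/τ_n.
Here τ₀ = 1/39.1 = 0.025575 and τ_data = 16/15.1 = 1.059603, so τ_n = 1.085178.
Rearranging for μ₀: μ₀ = (μ_n·τ_n − τ_data·x̄)/τ₀ = (-19.0576·1.085178 − 1.059603·-19.8) / 0.025575 = 0.299251/0.025575 ≈ 11.7.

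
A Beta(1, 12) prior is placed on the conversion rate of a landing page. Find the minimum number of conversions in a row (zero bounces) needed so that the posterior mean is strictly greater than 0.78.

After k conversions and 0 bounces the posterior is Beta(1+k, 12), with mean (1+k)/(1+12+k).
Set (1+k)/(13+k) > 0.78 and solve: k > (0.78·13 − 1)/(1 − 0.78) = 41.545.
The smallest integer exceeding 41.545 is 42.

k = 42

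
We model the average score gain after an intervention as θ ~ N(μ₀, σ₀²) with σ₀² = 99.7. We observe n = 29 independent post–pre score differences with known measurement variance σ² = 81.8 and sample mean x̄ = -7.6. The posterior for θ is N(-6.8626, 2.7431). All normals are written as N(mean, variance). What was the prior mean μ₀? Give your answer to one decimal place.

μ₀ = 19.2

The posterior mean is a precision-weighted average: μ_n = (τ₀μ₀ + τ_data·x̄)/(τ₀+τ_data), with τ₀=1/σ₀² and τ_data=n/σ².
Here τ₀ = 1/99.7 = 0.010030 and τ_data = 29/81.8 = 0.354523, so τ_n = 0.364553.
Rearranging for μ₀: μ₀ = (μ_n·τ_n − τ_data·x̄)/τ₀ = (-6.8626·0.364553 − 0.354523·-7.6) / 0.010030 = 0.192593/0.010030 ≈ 19.2.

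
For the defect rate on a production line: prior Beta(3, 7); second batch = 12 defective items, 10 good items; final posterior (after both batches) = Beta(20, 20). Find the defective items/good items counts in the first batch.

5 defective items and 3 good items

Sequential conjugate updates are equivalent to a single update on the pooled data, so total successes = posterior α − prior α and total failures = posterior β − prior β.
Total across both batches: 20−3=17 defective items, 20−7=13 good items.
Subtract the second batch: 17−12=5 defective items and 13−10=3 good items.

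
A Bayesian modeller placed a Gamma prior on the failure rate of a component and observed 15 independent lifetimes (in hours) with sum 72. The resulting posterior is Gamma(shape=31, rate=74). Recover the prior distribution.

Gamma–exponential conjugacy: posterior shape = α + n, posterior rate = β + Σtᵢ.
So α = 31 − 15 = 16 and β = 74 − 72 = 2.

Gamma(shape=16, rate=2)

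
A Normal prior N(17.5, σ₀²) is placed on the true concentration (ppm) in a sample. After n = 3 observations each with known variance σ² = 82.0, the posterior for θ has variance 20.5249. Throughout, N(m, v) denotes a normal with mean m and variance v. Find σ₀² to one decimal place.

σ₀² = 82.4

For the Normal–Normal model with known σ², precisions add: τ_n = τ₀ + n/σ².
So 1/σ₀² = 1/20.5249 − 3/82.0 = 0.048721 − 0.036585 = 0.012136.
Hence σ₀² = 1/0.012136 ≈ 82.4.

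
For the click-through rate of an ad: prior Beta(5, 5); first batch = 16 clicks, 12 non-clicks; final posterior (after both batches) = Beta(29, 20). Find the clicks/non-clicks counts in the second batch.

Sequential conjugate updates are equivalent to a single update on the pooled data, so total successes = posterior α − prior α and total failures = posterior β − prior β.
Total across both batches: 29−5=24 clicks, 20−5=15 non-clicks.
Subtract the first batch: 24−16=8 clicks and 15−12=3 non-clicks.

8 clicks and 3 non-clicks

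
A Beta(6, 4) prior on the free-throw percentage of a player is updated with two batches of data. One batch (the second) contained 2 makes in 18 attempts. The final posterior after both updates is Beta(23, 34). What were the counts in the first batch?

Because Beta–binomial updating is additive in the counts, the combined data contributed (α_post−α_prior, β_post−β_prior) successes and failures.
Total across both batches: 23−6=17 makes, 34−4=30 misses.
Subtract the second batch: 17−2=15 makes and 30−16=14 misses.

15 makes and 14 misses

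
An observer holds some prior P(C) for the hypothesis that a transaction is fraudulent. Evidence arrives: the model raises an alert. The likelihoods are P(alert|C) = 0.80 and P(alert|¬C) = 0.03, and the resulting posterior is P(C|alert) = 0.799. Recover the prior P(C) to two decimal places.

P(C) = 0.13

In odds form, posterior odds = prior odds × likelihood ratio, so prior odds = posterior odds ÷ LR.
Posterior odds = 0.799/(1−0.799) = 3.9751. LR = 0.80/0.03 = 26.6667.
Prior odds = 3.9751/26.6667 = 0.1491, so P(C) = 0.1491/(1+0.1491) ≈ 0.13.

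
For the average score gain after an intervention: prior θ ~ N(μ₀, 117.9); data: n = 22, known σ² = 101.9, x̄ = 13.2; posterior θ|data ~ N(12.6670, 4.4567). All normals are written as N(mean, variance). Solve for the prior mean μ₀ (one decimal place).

With known observation variance, the Normal–Normal posterior has precision τ_n = τ₀ + n/σ² and mean μ_n = (τ₀μ₀ + (n/σ²)x̄)/τ_n.
Here τ₀ = 1/117.9 = 0.008482 and τ_data = 22/101.9 = 0.215898, so τ_n = 0.224380.
Rearranging for μ₀: μ₀ = (μ_n·τ_n − τ_data·x̄)/τ₀ = (12.6670·0.224380 − 0.215898·13.2) / 0.008482 = -0.007632/0.008482 ≈ -0.9.

μ₀ = -0.9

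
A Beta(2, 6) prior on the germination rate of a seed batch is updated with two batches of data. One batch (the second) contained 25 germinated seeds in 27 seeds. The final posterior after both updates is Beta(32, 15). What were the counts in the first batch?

5 germinated seeds and 7 non-germinating seeds

Because Beta–binomial updating is additive in the counts, the combined data contributed (α_post−α_prior, β_post−β_prior) successes and failures.
Total across both batches: 32−2=30 germinated seeds, 15−6=9 non-germinating seeds.
Subtract the second batch: 30−25=5 germinated seeds and 9−2=7 non-germinating seeds.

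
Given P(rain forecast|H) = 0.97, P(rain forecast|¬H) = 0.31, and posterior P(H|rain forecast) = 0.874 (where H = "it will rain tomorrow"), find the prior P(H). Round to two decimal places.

P(H) = 0.69

Bayes' rule in odds form gives O(H|E) = O(H)·[P(E|H)/P(E|¬H)], hence O(H) = O(H|E)/LR.
Posterior odds = 0.874/(1−0.874) = 6.9365. LR = 0.97/0.31 = 3.1290.
Prior odds = 6.9365/3.1290 = 2.2168, so P(H) = 2.2168/(1+2.2168) ≈ 0.69.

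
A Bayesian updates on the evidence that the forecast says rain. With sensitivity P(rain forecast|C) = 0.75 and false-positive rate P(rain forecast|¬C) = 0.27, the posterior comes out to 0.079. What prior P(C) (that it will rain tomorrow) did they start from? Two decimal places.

In odds form, posterior odds = prior odds × likelihood ratio, so prior odds = posterior odds ÷ LR.
Posterior odds = 0.079/(1−0.079) = 0.0858. LR = 0.75/0.27 = 2.7778.
Prior odds = 0.0858/2.7778 = 0.0309, so P(C) = 0.0309/(1+0.0309) ≈ 0.03.

P(C) = 0.03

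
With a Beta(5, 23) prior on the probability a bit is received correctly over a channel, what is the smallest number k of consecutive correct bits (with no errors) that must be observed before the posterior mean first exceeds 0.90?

After k correct bits and 0 errors the posterior is Beta(5+k, 23), with mean (5+k)/(5+23+k).
Set (5+k)/(28+k) > 0.90 and solve: k > (0.90·28 − 5)/(1 − 0.90) = 202.000.
The smallest integer exceeding 202.000 is 203.

k = 203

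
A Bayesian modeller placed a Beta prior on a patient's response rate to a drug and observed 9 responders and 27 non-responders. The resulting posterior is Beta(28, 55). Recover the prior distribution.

Under Beta–binomial conjugacy the posterior parameters are (α+s, β+f).
So α = 28 − 9 = 19 and β = 55 − 27 = 28.

Beta(19, 28)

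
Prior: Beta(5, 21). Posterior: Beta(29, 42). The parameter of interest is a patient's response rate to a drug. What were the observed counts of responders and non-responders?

24 responders and 21 non-responders

Under Beta–binomial conjugacy the posterior parameters are (α+s, β+f).
So s = 29 − 5 = 24 and f = 42 − 21 = 21.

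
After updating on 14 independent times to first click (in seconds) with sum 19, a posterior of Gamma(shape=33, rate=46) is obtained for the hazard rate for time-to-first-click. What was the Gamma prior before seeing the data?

Gamma(shape=19, rate=27)

For an exponential likelihood with a Gamma(α, β) prior on the rate, n observations with total T give posterior Gamma(α+n, β+T).
So α = 33 − 14 = 19 and β = 46 − 19 = 27.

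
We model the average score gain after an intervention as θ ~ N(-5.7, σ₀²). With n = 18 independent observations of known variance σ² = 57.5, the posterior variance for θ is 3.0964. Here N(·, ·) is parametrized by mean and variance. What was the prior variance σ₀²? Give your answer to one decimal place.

For the Normal–Normal model with known σ², precisions add: τ_n = τ₀ + n/σ².
So 1/σ₀² = 1/3.0964 − 18/57.5 = 0.322956 − 0.313043 = 0.009913.
Hence σ₀² = 1/0.009913 ≈ 100.9.

σ₀² = 100.9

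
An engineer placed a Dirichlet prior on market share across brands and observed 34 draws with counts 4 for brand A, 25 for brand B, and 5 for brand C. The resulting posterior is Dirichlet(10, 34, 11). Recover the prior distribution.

For a Dirichlet(α) prior with multinomial counts c, the posterior is Dirichlet(α + c) componentwise.
Subtract each count from the matching posterior parameter: 10−4=6, 34−25=9, 11−5=6.

Dirichlet(6, 9, 6)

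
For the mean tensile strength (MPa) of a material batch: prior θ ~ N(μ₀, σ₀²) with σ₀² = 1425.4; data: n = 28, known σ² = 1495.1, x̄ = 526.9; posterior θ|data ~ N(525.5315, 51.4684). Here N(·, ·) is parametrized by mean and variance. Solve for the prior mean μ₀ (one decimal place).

μ₀ = 489.0

The posterior mean is a precision-weighted average: μ_n = (τ₀μ₀ + τ_data·x̄)/(τ₀+τ_data), with τ₀=1/σ₀² and τ_data=n/σ².
Here τ₀ = 1/1425.4 = 0.000702 and τ_data = 28/1495.1 = 0.018728, so τ_n = 0.019430.
Rearranging for μ₀: μ₀ = (μ_n·τ_n − τ_data·x̄)/τ₀ = (525.5315·0.019430 − 0.018728·526.9) / 0.000702 = 0.343294/0.000702 ≈ 489.0.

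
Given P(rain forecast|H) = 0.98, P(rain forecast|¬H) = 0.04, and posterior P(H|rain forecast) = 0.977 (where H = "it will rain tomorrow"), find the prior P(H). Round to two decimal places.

P(H) = 0.63

Bayes' rule in odds form gives O(H|E) = O(H)·[P(E|H)/P(E|¬H)], hence O(H) = O(H|E)/LR.
Posterior odds = 0.977/(1−0.977) = 42.4783. LR = 0.98/0.04 = 24.5000.
Prior odds = 42.4783/24.5000 = 1.7338, so P(H) = 1.7338/(1+1.7338) ≈ 0.63.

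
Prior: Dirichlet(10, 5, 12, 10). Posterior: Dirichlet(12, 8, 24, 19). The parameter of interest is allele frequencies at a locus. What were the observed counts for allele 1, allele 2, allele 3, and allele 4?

For a Dirichlet(α) prior with multinomial counts c, the posterior is Dirichlet(α + c) componentwise.
Counts are posterior − prior componentwise: 12−10=2, 8−5=3, 24−12=12, 19−10=9.

counts (2, 3, 12, 9)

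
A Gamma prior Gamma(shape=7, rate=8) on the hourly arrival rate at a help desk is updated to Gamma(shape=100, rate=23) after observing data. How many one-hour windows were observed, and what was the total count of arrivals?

A Gamma(α, β) prior (rate parametrization) on a Poisson rate with n observations summing to S gives posterior Gamma(α+S, β+n).
Matching: Σxᵢ = 100 − 7 = 93 and n = 23 − 8 = 15.

n = 15 one-hour windows with total 93 arrivals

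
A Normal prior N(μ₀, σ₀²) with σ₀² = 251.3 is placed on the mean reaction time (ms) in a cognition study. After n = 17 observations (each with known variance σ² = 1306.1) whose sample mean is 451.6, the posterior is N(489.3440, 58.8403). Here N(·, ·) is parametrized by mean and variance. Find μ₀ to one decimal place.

μ₀ = 612.8

The posterior mean is a precision-weighted average: μ_n = (τ₀μ₀ + τ_data·x̄)/(τ₀+τ_data), with τ₀=1/σ₀² and τ_data=n/σ².
Here τ₀ = 1/251.3 = 0.003979 and τ_data = 17/1306.1 = 0.013016, so τ_n = 0.016995.
Rearranging for μ₀: μ₀ = (μ_n·τ_n − τ_data·x̄)/τ₀ = (489.3440·0.016995 − 0.013016·451.6) / 0.003979 = 2.438376/0.003979 ≈ 612.8.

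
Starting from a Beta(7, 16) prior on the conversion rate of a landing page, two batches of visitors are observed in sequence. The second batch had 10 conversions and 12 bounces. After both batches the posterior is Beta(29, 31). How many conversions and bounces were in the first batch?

Sequential conjugate updates are equivalent to a single update on the pooled data, so total successes = posterior α − prior α and total failures = posterior β − prior β.
Total across both batches: 29−7=22 conversions, 31−16=15 bounces.
Subtract the second batch: 22−10=12 conversions and 15−12=3 bounces.

12 conversions and 3 bounces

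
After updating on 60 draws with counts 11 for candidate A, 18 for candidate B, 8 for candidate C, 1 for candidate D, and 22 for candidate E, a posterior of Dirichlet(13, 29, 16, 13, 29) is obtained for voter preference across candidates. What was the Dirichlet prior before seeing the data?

Dirichlet(2, 11, 8, 12, 7)

For a Dirichlet(α) prior with multinomial counts c, the posterior is Dirichlet(α + c) componentwise.
Subtract each count from the matching posterior parameter: 13−11=2, 29−18=11, 16−8=8, 13−1=12, 29−22=7.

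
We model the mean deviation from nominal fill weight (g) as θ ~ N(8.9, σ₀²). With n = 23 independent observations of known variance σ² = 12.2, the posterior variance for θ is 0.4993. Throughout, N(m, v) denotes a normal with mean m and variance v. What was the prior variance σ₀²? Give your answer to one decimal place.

For the Normal–Normal model with known σ², precisions add: τ_n = τ₀ + n/σ².
So 1/σ₀² = 1/0.4993 − 23/12.2 = 2.002804 − 1.885246 = 0.117558.
Hence σ₀² = 1/0.117558 ≈ 8.5.

σ₀² = 8.5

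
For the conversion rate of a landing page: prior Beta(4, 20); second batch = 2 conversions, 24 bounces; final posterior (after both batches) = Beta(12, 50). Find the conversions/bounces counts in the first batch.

6 conversions and 6 bounces

Because Beta–binomial updating is additive in the counts, the combined data contributed (α_post−α_prior, β_post−β_prior) successes and failures.
Total across both batches: 12−4=8 conversions, 50−20=30 bounces.
Subtract the second batch: 8−2=6 conversions and 30−24=6 bounces.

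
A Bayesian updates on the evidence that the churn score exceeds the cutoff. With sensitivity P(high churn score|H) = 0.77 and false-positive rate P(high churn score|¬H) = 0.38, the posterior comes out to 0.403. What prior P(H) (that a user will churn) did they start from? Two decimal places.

In odds form, posterior odds = prior odds × likelihood ratio, so prior odds = posterior odds ÷ LR.
Posterior odds = 0.403/(1−0.403) = 0.6750. LR = 0.77/0.38 = 2.0263.
Prior odds = 0.6750/2.0263 = 0.3331, so P(H) = 0.3331/(1+0.3331) ≈ 0.25.

P(H) = 0.25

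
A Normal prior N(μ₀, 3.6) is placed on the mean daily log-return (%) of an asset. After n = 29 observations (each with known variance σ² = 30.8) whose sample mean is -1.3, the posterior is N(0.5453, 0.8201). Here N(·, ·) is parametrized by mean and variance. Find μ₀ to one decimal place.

The posterior mean is a precision-weighted average: μ_n = (τ₀μ₀ + τ_data·x̄)/(τ₀+τ_data), with τ₀=1/σ₀² and τ_data=n/σ².
Here τ₀ = 1/3.6 = 0.277778 and τ_data = 29/30.8 = 0.941558, so τ_n = 1.219336.
Rearranging for μ₀: μ₀ = (μ_n·τ_n − τ_data·x̄)/τ₀ = (0.5453·1.219336 − 0.941558·-1.3) / 0.277778 = 1.888929/0.277778 ≈ 6.8.

μ₀ = 6.8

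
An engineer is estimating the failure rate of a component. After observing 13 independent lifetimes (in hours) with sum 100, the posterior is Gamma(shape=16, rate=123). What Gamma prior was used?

Gamma–exponential conjugacy: posterior shape = α + n, posterior rate = β + Σtᵢ.
So α = 16 − 13 = 3 and β = 123 − 100 = 23.

Gamma(shape=3, rate=23)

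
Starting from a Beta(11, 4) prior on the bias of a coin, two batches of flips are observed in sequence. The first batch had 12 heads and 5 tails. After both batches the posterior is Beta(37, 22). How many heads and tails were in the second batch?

Because Beta–binomial updating is additive in the counts, the combined data contributed (α_post−α_prior, β_post−β_prior) successes and failures.
Total across both batches: 37−11=26 heads, 22−4=18 tails.
Subtract the first batch: 26−12=14 heads and 18−5=13 tails.

14 heads and 13 tails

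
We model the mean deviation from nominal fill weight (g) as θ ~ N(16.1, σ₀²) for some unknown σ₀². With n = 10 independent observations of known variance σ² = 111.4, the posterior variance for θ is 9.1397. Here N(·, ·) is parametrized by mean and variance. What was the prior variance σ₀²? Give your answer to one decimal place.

Posterior precision equals prior precision plus data precision: 1/σ_n² = 1/σ₀² + n/σ².
So 1/σ₀² = 1/9.1397 − 10/111.4 = 0.109413 − 0.089767 = 0.019646.
Hence σ₀² = 1/0.019646 ≈ 50.9.

σ₀² = 50.9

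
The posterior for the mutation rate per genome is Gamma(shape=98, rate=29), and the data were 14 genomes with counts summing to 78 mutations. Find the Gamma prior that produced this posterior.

Gamma–Poisson conjugacy: posterior shape = α + Σxᵢ, posterior rate = β + n.
So α = 98 − 78 = 20 and β = 29 − 14 = 15.

Gamma(shape=20, rate=15)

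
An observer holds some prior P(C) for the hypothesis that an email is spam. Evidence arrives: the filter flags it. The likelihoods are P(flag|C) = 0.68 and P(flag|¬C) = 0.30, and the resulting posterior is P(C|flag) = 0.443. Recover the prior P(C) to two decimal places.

Bayes' rule in odds form gives O(C|E) = O(C)·[P(E|C)/P(E|¬C)], hence O(C) = O(C|E)/LR.
Posterior odds = 0.443/(1−0.443) = 0.7953. LR = 0.68/0.30 = 2.2667.
Prior odds = 0.7953/2.2667 = 0.3509, so P(C) = 0.3509/(1+0.3509) ≈ 0.26.

P(C) = 0.26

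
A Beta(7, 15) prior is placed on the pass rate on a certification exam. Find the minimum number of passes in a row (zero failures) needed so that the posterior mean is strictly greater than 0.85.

k = 79

After k passes and 0 failures the posterior is Beta(7+k, 15), with mean (7+k)/(7+15+k).
Set (7+k)/(22+k) > 0.85 and solve: k > (0.85·22 − 7)/(1 − 0.85) = 78.000.
The smallest integer exceeding 78.000 is 79, and checking k=79: (86)/(101) = 0.8515 > 0.85.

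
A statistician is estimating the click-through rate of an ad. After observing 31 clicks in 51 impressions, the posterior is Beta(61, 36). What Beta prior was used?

Beta(30, 16)

Beta is conjugate to the binomial likelihood: posterior = Beta(a+s, b+f).
Subtract the data counts: 61−31=30, 36−20=16.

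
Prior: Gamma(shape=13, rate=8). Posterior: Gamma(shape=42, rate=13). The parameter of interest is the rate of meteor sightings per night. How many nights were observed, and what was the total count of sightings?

A Gamma(α, β) prior (rate parametrization) on a Poisson rate with n observations summing to S gives posterior Gamma(α+S, β+n).
Matching: Σxᵢ = 42 − 13 = 29 and n = 13 − 8 = 5.

n = 5 nights with total 29 sightings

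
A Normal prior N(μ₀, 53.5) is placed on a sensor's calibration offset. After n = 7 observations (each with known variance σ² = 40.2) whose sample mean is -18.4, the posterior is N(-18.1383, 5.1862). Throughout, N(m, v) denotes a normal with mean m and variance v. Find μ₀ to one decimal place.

μ₀ = -15.7

The posterior mean is a precision-weighted average: μ_n = (τ₀μ₀ + τ_data·x̄)/(τ₀+τ_data), with τ₀=1/σ₀² and τ_data=n/σ².
Here τ₀ = 1/53.5 = 0.018692 and τ_data = 7/40.2 = 0.174129, so τ_n = 0.192821.
Rearranging for μ₀: μ₀ = (μ_n·τ_n − τ_data·x̄)/τ₀ = (-18.1383·0.192821 − 0.174129·-18.4) / 0.018692 = -0.293472/0.018692 ≈ -15.7.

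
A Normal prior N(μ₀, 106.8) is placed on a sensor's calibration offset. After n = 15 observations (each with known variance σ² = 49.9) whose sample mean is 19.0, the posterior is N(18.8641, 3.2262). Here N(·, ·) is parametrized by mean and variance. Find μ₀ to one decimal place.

μ₀ = 14.5

The posterior mean is a precision-weighted average: μ_n = (τ₀μ₀ + τ_data·x̄)/(τ₀+τ_data), with τ₀=1/σ₀² and τ_data=n/σ².
Here τ₀ = 1/106.8 = 0.009363 and τ_data = 15/49.9 = 0.300601, so τ_n = 0.309964.
Rearranging for μ₀: μ₀ = (μ_n·τ_n − τ_data·x̄)/τ₀ = (18.8641·0.309964 − 0.300601·19.0) / 0.009363 = 0.135773/0.009363 ≈ 14.5.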